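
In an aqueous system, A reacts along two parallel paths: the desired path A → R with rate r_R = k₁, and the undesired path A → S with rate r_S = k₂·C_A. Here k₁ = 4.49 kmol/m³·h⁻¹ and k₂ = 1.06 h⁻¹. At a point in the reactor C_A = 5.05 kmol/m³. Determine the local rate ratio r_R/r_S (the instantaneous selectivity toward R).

S_{R/S} = r_R/r_S = (k₁)/(k₂·C_A) = (k₁/k₂)·C_A⁻¹.
= (4.49) / (1.06×5.050) = 4.490/5.353 = 0.839.
The undesired path is higher order in A, so low C_A (CSTR or dilute feed) favours R.

0.839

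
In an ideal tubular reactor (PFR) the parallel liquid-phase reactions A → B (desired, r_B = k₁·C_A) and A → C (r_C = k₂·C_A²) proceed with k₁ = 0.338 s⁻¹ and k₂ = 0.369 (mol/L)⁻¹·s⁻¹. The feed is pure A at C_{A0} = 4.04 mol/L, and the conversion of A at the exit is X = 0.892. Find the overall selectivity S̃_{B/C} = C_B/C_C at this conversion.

C_A = C_{A0}(1−X) = 0.4363 mol/L.
Along a PFR/batch, dC_B/dC_A = −r_B/(r_B+r_C) = −k₁/(k₁+k₂·C_A).
Integrating from C_{A0} to C_A: C_B = (0.338/0.369)·ln[(0.338+0.369·4.04)/(0.338+0.369·0.436)] = 0.9160·ln(1.829/0.4990) = 1.190 mol/L.
C_C = (C_{A0}−C_A)−C_B = 2.414 mol/L; S̃_{B/C} = 1.190/2.414 = 0.493.

0.493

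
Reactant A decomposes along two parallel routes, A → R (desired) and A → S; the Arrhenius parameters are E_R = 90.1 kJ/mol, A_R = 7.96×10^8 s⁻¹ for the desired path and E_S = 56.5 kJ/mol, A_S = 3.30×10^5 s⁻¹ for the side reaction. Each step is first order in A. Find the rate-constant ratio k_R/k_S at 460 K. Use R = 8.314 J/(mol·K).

0.369

k_R/k_S = (A_R/A_S)·exp[−(E_R−E_S)/(RT)] = (A_R/A_S)·exp[(E_S−E_R)/(RT)].
(E_S−E_R)/(RT) = (56.5−90.1)×10³/(8.314×460) = -33600/3824 = -8.786.
k_R/k_S = (7.96×10^8/3.30×10^5)·exp(-8.786) = 2412 × 1.529×10^-4 = 0.369.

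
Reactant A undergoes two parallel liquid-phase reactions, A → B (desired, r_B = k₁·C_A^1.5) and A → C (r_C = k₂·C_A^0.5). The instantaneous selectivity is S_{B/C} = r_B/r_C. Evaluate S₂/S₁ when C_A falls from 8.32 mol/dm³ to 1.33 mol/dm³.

0.160

S_{B/C} = (k₁/k₂)·C_A, so S₂/S₁ = (C_{A,2}/C_{A,1}).
= 1.33/8.32 = 0.160.
Selectivity toward B falls as C_A falls — high-concentration operation is favoured.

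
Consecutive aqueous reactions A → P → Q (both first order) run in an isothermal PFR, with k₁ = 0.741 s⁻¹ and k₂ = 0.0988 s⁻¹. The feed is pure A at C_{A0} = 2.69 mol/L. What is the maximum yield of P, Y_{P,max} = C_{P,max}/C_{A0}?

0.733

At the optimum, C_{P,max}/C_{A0} = (k₁/k₂)^[k₂/(k₂−k₁)].
= (0.741/0.0988)^(0.0988/(0.0988−0.741)) = (7.500)^(-0.1538) = 0.7335.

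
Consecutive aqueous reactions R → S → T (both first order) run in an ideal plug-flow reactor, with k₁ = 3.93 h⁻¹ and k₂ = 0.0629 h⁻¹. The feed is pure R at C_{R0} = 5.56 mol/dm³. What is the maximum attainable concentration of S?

For a first-order series the maximum intermediate yield is C_{S,max}/C_{R0} = (k₁/k₂)^[k₂/(k₂−k₁)].
= (3.93/0.0629)^(0.0629/(0.0629−3.93)) = (62.48)^(-0.01627) = 0.9350.
C_{S,max} = 0.9350×5.56 = 5.20 mol/dm³.

5.20 mol/dm³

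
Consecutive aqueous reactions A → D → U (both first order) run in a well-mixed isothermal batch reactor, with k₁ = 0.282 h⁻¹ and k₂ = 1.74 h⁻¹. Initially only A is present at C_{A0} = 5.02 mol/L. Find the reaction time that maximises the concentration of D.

For first-order series the maximum of C_D occurs at t_opt = ln(k₂/k₁)/(k₂−k₁).
= ln(1.74/0.282)/(1.74−0.282) = ln(6.170)/1.458 = 1.820/1.458 = 1.25 h.

1.25 h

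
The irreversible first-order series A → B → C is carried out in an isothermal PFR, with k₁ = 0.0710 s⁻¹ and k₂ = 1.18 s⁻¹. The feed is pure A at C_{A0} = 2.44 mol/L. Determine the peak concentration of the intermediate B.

0.123 mol/L

Evaluating C_B at τ_opt = ln(k₂/k₁)/(k₂−k₁) gives C_{B,max}/C_{A0} = (k₁/k₂)^[k₂/(k₂−k₁)].
= (0.0710/1.18)^(1.18/(1.18−0.0710)) = (0.06017)^(1.064) = 0.05026.
C_{B,max} = 0.05026×2.44 = 0.123 mol/L.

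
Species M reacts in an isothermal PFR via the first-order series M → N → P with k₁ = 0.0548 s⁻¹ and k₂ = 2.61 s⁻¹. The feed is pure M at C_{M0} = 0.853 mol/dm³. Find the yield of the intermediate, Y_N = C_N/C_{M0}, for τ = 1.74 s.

0.0193

The intermediate concentration in a first-order A→B→C sequence is C_N = k₁C_{M0}(e^(−k₁τ) − e^(−k₂τ))/(k₂−k₁).
e^(−k₁τ) = e^(−0.0548×1.74) = e^(−0.09535) = 0.9091; e^(−k₂τ) = e^(−4.541) = 0.01066.
C_N = 0.0548×0.853/(2.61−0.0548) × (0.9091−0.01066) = 0.01829×0.8984 = 0.01644 mol/dm³.
Y_N = C_N/C_{M0} = 0.01644/0.853 = 0.0193.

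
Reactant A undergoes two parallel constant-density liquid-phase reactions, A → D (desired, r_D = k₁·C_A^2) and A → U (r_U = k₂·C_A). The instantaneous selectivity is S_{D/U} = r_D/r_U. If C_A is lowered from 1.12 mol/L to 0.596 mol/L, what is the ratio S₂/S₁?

S_{D/U} = (k₁/k₂)·C_A, so S₂/S₁ = (C_{A,2}/C_{A,1}).
= 0.596/1.12 = 0.532.

0.532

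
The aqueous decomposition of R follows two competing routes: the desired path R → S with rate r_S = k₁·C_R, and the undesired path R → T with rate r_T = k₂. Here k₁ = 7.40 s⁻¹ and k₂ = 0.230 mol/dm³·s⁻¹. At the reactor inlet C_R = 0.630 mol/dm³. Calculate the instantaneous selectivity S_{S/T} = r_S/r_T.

20.3

S_{S/T} = r_S/r_T = (k₁·C_R)/(k₂) = (k₁/k₂)·C_R.
= (7.40×0.6300) / (0.230) = 4.662/0.2300 = 20.3.
Since the desired path is higher order in R, keeping C_R high (PFR or concentrated feed) favours S.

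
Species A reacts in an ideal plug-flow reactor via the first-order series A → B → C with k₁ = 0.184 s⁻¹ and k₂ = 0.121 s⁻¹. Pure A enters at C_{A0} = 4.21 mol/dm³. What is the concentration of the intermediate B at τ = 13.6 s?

For first-order series with pure A initially, C_B(τ) = k₁C_{A0}/(k₂−k₁)·(e^(−k₁τ) − e^(−k₂τ)).
e^(−k₁τ) = e^(−0.184×13.6) = e^(−2.502) = 0.08189; e^(−k₂τ) = e^(−1.646) = 0.1929.
C_B = 0.184×4.21/(0.121−0.184) × (0.08189−0.1929) = (-12.30)×(-0.1110) = 1.365 mol/dm³.

1.36 mol/dm³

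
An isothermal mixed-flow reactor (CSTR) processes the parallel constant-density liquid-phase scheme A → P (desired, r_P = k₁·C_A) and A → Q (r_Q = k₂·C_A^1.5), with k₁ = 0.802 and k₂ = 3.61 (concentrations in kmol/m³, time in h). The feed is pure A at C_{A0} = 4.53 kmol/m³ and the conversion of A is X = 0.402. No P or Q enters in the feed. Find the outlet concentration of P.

Exit C_A = C_{A0}(1−X) = 4.53×0.598 = 2.709 kmol/m³.
A CSTR operates uniformly at the exit composition, giving r_P = 2.173 and r_Q = 16.10 (each k·C_A^n at C_A = 2.709).
Fraction of consumed A going to P: r_P/(r_P+r_Q) = 0.1189.
C_P = 0.1189·C_{A0}·X = 0.1189×4.53×0.402 = 0.217 kmol/m³.

0.217 kmol/m³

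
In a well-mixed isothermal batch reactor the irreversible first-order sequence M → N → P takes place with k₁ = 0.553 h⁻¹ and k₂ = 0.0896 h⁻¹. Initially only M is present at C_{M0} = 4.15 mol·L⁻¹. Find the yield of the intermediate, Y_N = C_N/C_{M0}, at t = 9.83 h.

For first-order series with pure M initially, C_N(t) = k₁C_{M0}/(k₂−k₁)·(e^(−k₁t) − e^(−k₂t)).
e^(−k₁t) = e^(−0.553×9.83) = e^(−5.436) = 0.004357; e^(−k₂t) = e^(−0.8808) = 0.4145.
C_N = 0.553×4.15/(0.0896−0.553) × (0.004357−0.4145) = (-4.952)×(-0.4101) = 2.031 mol·L⁻¹.
Y_N = C_N/C_{M0} = 2.031/4.15 = 0.489.

0.489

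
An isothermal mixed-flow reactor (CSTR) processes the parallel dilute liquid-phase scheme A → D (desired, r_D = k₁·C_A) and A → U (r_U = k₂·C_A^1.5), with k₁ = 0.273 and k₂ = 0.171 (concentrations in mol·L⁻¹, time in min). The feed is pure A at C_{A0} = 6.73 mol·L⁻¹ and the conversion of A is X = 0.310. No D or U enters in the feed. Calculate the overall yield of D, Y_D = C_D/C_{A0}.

0.132

Exit C_A = C_{A0}(1−X) = 6.73×0.690 = 4.644 mol·L⁻¹.
Rates in a CSTR are evaluated at the outlet concentration: r_D = 0.273×4.644 = 1.268, r_U = 0.171×4.644^1.5 = 1.711.
Fraction of consumed A going to D: r_D/(r_D+r_U) = 0.4256.
C_D = 0.4256·C_{A0}·X = 0.4256×6.73×0.310 = 0.888 mol·L⁻¹; Y_D = C_D/C_{A0} = 0.132.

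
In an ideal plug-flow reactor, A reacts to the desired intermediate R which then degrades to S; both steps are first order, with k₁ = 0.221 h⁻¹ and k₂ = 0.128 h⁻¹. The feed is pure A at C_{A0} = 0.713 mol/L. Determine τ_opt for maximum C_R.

5.87 h

The intermediate peaks when r₁ = r₂, i.e. k₁e^(−k₁τ) = k₂e^(−k₂τ), giving τ_opt = ln(k₂/k₁)/(k₂−k₁).
= ln(0.128/0.221)/(0.128−0.221) = ln(0.5792)/-0.09300 = -0.5461/-0.09300 = 5.87 h.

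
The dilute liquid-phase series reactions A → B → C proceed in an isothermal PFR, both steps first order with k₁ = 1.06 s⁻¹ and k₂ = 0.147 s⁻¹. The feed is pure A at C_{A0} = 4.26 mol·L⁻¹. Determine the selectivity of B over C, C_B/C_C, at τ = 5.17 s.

For first-order series with pure A initially, C_B(τ) = k₁C_{A0}/(k₂−k₁)·(e^(−k₁τ) − e^(−k₂τ)).
e^(−k₁τ) = e^(−1.06×5.17) = e^(−5.480) = 0.004168; e^(−k₂τ) = e^(−0.7600) = 0.4677.
C_B = 1.06×4.26/(0.147−1.06) × (0.004168−0.4677) = (-4.946)×(-0.4635) = 2.292 mol·L⁻¹.
C_A = C_{A0}e^(−k₁τ) = 0.01776 mol·L⁻¹, so C_C = C_{A0}−C_A−C_B = 1.950 mol·L⁻¹; C_B/C_C = 1.18.

1.18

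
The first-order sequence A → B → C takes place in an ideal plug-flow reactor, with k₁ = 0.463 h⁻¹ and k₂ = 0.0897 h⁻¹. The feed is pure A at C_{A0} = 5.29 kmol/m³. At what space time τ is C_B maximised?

Setting dC_B/dτ = 0 gives τ_opt = ln(k₂/k₁)/(k₂−k₁).
= ln(0.0897/0.463)/(0.0897−0.463) = ln(0.1937)/-0.3733 = -1.641/-0.3733 = 4.40 h.

4.40 h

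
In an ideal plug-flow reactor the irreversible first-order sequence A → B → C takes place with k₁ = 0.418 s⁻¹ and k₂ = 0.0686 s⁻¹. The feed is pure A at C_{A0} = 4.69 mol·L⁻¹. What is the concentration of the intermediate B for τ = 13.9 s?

The intermediate concentration in a first-order A→B→C sequence is C_B = k₁C_{A0}(e^(−k₁τ) − e^(−k₂τ))/(k₂−k₁).
e^(−k₁τ) = e^(−0.418×13.9) = e^(−5.810) = 0.002997; e^(−k₂τ) = e^(−0.9535) = 0.3854.
C_B = 0.418×4.69/(0.0686−0.418) × (0.002997−0.3854) = (-5.611)×(-0.3824) = 2.145 mol·L⁻¹.

2.15 mol·L⁻¹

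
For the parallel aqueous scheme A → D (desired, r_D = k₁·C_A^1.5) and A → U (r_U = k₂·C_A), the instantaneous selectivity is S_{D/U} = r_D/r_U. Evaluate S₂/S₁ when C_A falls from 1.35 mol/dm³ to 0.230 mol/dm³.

0.413

S_{D/U} = (k₁/k₂)·C_A^0.5, so S₂/S₁ = (C_{A,2}/C_{A,1})^0.5.
= (0.230/1.35)^0.5 = (0.1704)^0.5 = 0.413.
Selectivity toward D falls as C_A falls — high-concentration operation is favoured.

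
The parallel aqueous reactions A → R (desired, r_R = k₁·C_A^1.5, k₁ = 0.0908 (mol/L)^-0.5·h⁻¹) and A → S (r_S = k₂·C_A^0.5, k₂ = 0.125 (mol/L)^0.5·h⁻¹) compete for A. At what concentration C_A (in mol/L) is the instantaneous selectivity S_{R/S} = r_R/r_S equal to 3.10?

4.27 mol/L

S_{R/S} = (k₁/k₂)·C_A ⇒ C_A = S·k₂/k₁.
= 3.10×0.125/0.0908 = 4.27 mol/L.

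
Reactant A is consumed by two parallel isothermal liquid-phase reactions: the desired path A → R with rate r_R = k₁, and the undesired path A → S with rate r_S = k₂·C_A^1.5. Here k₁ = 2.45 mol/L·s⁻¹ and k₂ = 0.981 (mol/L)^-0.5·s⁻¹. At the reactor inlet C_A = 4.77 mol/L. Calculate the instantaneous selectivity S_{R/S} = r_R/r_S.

S_{R/S} = r_R/r_S = (k₁)/(k₂·C_A^1.5) = (k₁/k₂)·C_A^-1.5.
= (2.45) / (0.981×4.770^1.5) = 2.450/10.22 = 0.240.
The undesired path is higher order in A, so low C_A (CSTR or dilute feed) favours R.

0.240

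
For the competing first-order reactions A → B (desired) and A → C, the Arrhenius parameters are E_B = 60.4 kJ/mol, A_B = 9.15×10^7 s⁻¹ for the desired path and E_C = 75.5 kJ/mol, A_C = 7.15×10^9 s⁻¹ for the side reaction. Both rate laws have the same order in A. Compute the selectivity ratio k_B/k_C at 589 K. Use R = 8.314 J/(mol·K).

Since both paths have the same order in A, the concentration cancels and S_{B/C} = k_B/k_C = (A_B/A_C)·exp[(E_C−E_B)/(RT)].
(E_C−E_B)/(RT) = (75.5−60.4)×10³/(8.314×589) = 15100/4897 = 3.084.
k_B/k_C = (9.15×10^7/7.15×10^9)·exp(3.084) = 0.01280 × 21.84 = 0.279.
Since E_B < E_C, lowering the temperature improves selectivity toward B.

0.279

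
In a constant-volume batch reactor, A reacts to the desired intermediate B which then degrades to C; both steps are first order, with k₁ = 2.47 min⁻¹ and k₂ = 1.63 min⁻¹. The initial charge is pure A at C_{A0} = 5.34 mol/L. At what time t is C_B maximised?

For first-order series the maximum of C_B occurs at t_opt = ln(k₂/k₁)/(k₂−k₁).
= ln(1.63/2.47)/(1.63−2.47) = ln(0.6599)/-0.8400 = -0.4156/-0.8400 = 0.495 min.

0.495 min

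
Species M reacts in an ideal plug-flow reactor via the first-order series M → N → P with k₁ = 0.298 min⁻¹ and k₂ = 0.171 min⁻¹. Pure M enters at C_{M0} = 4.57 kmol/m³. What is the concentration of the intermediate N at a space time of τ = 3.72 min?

Solving the coupled first-order balances gives C_N(τ) = [k₁/(k₂−k₁)]·C_{M0}·(e^(−k₁τ) − e^(−k₂τ)).
e^(−k₁τ) = e^(−0.298×3.72) = e^(−1.109) = 0.3300; e^(−k₂τ) = e^(−0.6361) = 0.5293.
C_N = 0.298×4.57/(0.171−0.298) × (0.3300−0.5293) = (-10.72)×(-0.1993) = 2.137 kmol/m³.

2.14 kmol/m³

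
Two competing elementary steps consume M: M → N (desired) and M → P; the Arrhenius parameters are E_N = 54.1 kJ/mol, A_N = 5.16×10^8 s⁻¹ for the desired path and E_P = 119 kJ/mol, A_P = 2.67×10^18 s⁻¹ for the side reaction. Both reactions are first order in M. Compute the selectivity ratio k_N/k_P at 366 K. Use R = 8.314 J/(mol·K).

0.354

Since both paths have the same order in M, the concentration cancels and S_{N/P} = k_N/k_P = (A_N/A_P)·exp[(E_P−E_N)/(RT)].
(E_P−E_N)/(RT) = (119−54.1)×10³/(8.314×366) = 64900/3043 = 21.33.
k_N/k_P = (5.16×10^8/2.67×10^18)·exp(21.33) = 1.933×10^-10 × 1.831×10^9 = 0.354.
Since E_N < E_P, lowering the temperature improves selectivity toward N.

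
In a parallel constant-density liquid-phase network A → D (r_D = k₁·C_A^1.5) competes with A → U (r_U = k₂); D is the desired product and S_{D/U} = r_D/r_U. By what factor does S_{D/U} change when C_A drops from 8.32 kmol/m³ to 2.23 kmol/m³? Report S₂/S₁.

0.139

S_{D/U} = (k₁/k₂)·C_A^1.5, so S₂/S₁ = (C_{A,2}/C_{A,1})^1.5.
= (2.23/8.32)^1.5 = (0.2680)^1.5 = 0.139.
Selectivity toward D falls as C_A falls — high-concentration operation is favoured.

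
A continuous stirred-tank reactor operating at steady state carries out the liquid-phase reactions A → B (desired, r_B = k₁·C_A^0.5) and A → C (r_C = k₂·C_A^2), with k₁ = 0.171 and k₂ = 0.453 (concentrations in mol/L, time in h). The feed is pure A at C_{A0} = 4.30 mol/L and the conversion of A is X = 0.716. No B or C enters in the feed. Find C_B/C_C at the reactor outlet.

0.280

Exit C_A = C_{A0}(1−X) = 4.30×0.284 = 1.221 mol/L.
In a CSTR the entire volume is at exit conditions, so r_B = 0.171×1.221^0.5 = 0.1890 and r_C = 0.453×1.221^2 = 0.6756.
Overall selectivity = C_B/C_C = r_Bτ/(r_Cτ) = r_B/r_C = 0.280.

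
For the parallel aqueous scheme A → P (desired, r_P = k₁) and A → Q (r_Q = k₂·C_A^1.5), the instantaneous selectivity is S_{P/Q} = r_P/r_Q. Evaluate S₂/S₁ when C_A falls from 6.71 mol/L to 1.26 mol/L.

12.3

S_{P/Q} = (k₁/k₂)·C_A^-1.5, so S₂/S₁ = (C_{A,2}/C_{A,1})^-1.5.
= (1.26/6.71)^(-1.5) = (0.1878)^(-1.5) = 12.3.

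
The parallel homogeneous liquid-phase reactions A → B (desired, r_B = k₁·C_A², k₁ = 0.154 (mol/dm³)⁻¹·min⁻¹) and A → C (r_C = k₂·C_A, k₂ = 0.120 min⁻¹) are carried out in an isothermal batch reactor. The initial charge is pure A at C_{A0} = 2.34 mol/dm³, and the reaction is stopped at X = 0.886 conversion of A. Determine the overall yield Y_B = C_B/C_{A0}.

0.522

C_A = C_{A0}(1−X) = 0.2668 mol/dm³.
Along a PFR/batch, dC_C/dC_A = −r_C/(r_B+r_C) = −k₂/(k₂+k₁·C_A).
Integrating from C_{A0} to C_A: C_C = (0.120/0.154)·ln[(0.120+0.154·2.34)/(0.120+0.154·0.267)] = 0.7792·ln(0.4804/0.1611) = 0.8514 mol/dm³.
Then C_B = (C_{A0}−C_A) − C_C = 2.073 − 0.8514 = 1.222 mol/dm³.
Y_B = C_B/C_{A0} = 1.222/2.34 = 0.522.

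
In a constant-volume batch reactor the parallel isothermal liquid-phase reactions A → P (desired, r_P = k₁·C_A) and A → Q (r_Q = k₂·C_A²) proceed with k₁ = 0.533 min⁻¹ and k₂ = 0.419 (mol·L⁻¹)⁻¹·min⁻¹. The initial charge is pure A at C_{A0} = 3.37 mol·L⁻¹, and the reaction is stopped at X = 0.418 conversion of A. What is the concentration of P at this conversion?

C_A = C_{A0}(1−X) = 1.961 mol·L⁻¹.
Along a PFR/batch, dC_P/dC_A = −r_P/(r_P+r_Q) = −k₁/(k₁+k₂·C_A).
Integrating from C_{A0} to C_A: C_P = (0.533/0.419)·ln[(0.533+0.419·3.37)/(0.533+0.419·1.96)] = 1.272·ln(1.945/1.355) = 0.4600 mol·L⁻¹.

0.460 mol·L⁻¹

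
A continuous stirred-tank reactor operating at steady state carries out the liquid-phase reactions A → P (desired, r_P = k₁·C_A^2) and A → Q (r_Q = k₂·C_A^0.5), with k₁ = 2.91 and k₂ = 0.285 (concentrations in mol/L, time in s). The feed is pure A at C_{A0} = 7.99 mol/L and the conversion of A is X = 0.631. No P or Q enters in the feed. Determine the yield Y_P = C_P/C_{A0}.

Exit C_A = C_{A0}(1−X) = 7.99×0.369 = 2.948 mol/L.
Rates in a CSTR are evaluated at the outlet concentration: r_P = 2.91×2.948^2 = 25.30, r_Q = 0.285×2.948^0.5 = 0.4894.
Fraction of consumed A going to P: r_P/(r_P+r_Q) = 0.9810.
C_P = 0.9810·C_{A0}·X = 0.9810×7.99×0.631 = 4.95 mol/L; Y_P = C_P/C_{A0} = 0.619.

0.619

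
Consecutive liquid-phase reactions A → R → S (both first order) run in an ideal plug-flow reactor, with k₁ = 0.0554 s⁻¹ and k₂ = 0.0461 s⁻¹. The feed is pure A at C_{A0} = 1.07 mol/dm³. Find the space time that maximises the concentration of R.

19.8 s

The intermediate peaks when r₁ = r₂, i.e. k₁e^(−k₁τ) = k₂e^(−k₂τ), giving τ_opt = ln(k₂/k₁)/(k₂−k₁).
= ln(0.0461/0.0554)/(0.0461−0.0554) = ln(0.8321)/-0.009300 = -0.1838/-0.009300 = 19.8 s.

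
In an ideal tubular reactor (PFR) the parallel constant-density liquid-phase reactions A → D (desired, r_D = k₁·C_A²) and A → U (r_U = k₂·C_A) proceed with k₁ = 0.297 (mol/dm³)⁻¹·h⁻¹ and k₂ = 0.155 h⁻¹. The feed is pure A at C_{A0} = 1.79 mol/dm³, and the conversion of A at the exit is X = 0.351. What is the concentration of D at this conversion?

C_A = C_{A0}(1−X) = 1.162 mol/dm³.
Along a PFR/batch, dC_U/dC_A = −r_U/(r_D+r_U) = −k₂/(k₂+k₁·C_A).
Integrating from C_{A0} to C_A: C_U = (0.155/0.297)·ln[(0.155+0.297·1.79)/(0.155+0.297·1.16)] = 0.5219·ln(0.6866/0.5000) = 0.1655 mol/dm³.
Then C_D = (C_{A0}−C_A) − C_U = 0.6283 − 0.1655 = 0.4628 mol/dm³.

0.463 mol/dm³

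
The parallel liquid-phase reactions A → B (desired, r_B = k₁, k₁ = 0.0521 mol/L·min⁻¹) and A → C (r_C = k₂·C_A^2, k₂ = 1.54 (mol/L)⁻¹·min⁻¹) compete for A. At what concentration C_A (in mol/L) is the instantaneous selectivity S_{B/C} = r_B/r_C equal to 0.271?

S_{B/C} = (k₁/k₂)·C_A^-2 ⇒ C_A = (S·k₂/k₁)^(-0.5).
= (0.271×1.54/0.0521)^(-0.5) = (8.010)^(-0.5) = 0.353 mol/L.

0.353 mol/L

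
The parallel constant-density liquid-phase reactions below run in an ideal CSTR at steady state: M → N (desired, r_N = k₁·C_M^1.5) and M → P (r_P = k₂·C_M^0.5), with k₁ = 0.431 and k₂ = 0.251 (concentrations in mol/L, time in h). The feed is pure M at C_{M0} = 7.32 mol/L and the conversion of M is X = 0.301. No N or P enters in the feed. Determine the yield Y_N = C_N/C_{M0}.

0.270

Exit C_M = C_{M0}(1−X) = 7.32×0.699 = 5.117 mol/L.
Rates in a CSTR are evaluated at the outlet concentration: r_N = 0.431×5.117^1.5 = 4.988, r_P = 0.251×5.117^0.5 = 0.5678.
Fraction of consumed M going to N: r_N/(r_N+r_P) = 0.8978.
C_N = 0.8978·C_{M0}·X = 0.8978×7.32×0.301 = 1.98 mol/L; Y_N = C_N/C_{M0} = 0.270.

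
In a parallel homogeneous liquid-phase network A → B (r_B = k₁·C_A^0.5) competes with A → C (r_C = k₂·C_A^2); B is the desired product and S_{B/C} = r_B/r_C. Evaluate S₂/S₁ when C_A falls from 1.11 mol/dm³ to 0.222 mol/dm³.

S_{B/C} = (k₁/k₂)·C_A^-1.5, so S₂/S₁ = (C_{A,2}/C_{A,1})^-1.5.
= (0.222/1.11)^(-1.5) = (0.2000)^(-1.5) = 11.2.

11.2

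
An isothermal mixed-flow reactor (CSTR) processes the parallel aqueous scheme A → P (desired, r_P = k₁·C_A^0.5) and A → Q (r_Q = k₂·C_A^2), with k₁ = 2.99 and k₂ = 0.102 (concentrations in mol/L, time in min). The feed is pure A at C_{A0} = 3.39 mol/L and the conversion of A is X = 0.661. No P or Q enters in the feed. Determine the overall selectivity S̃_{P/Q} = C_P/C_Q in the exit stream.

Exit C_A = C_{A0}(1−X) = 3.39×0.339 = 1.149 mol/L.
A CSTR operates uniformly at the exit composition, giving r_P = 3.205 and r_Q = 0.1347 (each k·C_A^n at C_A = 1.149).
Overall selectivity = C_P/C_Q = r_Pτ/(r_Qτ) = r_P/r_Q = 23.8.

23.8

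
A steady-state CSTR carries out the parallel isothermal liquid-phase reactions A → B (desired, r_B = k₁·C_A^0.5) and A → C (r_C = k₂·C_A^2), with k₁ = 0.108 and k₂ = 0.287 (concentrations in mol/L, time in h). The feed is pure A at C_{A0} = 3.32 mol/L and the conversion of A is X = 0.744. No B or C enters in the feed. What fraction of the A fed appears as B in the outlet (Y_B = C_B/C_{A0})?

0.241

Exit C_A = C_{A0}(1−X) = 3.32×0.256 = 0.8499 mol/L.
In a CSTR the entire volume is at exit conditions, so r_B = 0.108×0.8499^0.5 = 0.09957 and r_C = 0.287×0.8499^2 = 0.2073.
Fraction of consumed A going to B: r_B/(r_B+r_C) = 0.3244.
C_B = 0.3244·C_{A0}·X = 0.3244×3.32×0.744 = 0.801 mol/L; Y_B = C_B/C_{A0} = 0.241.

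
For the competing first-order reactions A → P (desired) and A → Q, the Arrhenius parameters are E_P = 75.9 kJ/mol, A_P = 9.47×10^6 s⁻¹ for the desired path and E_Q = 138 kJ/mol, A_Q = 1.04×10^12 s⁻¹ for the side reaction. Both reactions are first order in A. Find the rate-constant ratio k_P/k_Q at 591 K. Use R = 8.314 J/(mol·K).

2.81

k_P/k_Q = (A_P/A_Q)·exp[−(E_P−E_Q)/(RT)] = (A_P/A_Q)·exp[(E_Q−E_P)/(RT)].
(E_Q−E_P)/(RT) = (138−75.9)×10³/(8.314×591) = 62100/4914 = 12.64.
k_P/k_Q = (9.47×10^6/1.04×10^12)·exp(12.64) = 9.106×10^-6 × 3.082×10^5 = 2.81.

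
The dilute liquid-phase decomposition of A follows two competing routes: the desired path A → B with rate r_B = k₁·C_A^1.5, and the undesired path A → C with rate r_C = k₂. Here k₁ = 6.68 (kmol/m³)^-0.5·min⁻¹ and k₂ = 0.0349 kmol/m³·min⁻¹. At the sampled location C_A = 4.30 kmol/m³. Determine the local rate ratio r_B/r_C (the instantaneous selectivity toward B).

S_{B/C} = r_B/r_C = (k₁·C_A^1.5)/(k₂) = (k₁/k₂)·C_A^1.5.
= (6.68×4.300^1.5) / (0.0349) = 59.56/0.03490 = 1707.

1707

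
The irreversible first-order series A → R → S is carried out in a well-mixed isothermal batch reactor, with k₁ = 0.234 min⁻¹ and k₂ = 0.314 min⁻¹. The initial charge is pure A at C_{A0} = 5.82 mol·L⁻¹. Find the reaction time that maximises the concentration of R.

3.68 min

For first-order series the maximum of C_R occurs at t_opt = ln(k₂/k₁)/(k₂−k₁).
= ln(0.314/0.234)/(0.314−0.234) = ln(1.342)/0.08000 = 0.2941/0.08000 = 3.68 min.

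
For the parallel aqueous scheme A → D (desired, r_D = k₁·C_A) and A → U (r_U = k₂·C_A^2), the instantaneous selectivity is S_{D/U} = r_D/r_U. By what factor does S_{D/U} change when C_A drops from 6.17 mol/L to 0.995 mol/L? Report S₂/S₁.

6.20

S_{D/U} = (k₁/k₂)·C_A⁻¹, so S₂/S₁ = (C_{A,2}/C_{A,1})⁻¹.
= 6.17/0.995 = 6.20.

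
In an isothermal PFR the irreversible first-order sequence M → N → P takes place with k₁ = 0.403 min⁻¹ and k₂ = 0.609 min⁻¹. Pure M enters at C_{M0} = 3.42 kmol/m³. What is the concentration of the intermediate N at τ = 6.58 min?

The intermediate concentration in a first-order A→B→C sequence is C_N = k₁C_{M0}(e^(−k₁τ) − e^(−k₂τ))/(k₂−k₁).
e^(−k₁τ) = e^(−0.403×6.58) = e^(−2.652) = 0.07053; e^(−k₂τ) = e^(−4.007) = 0.01818.
C_N = 0.403×3.42/(0.609−0.403) × (0.07053−0.01818) = 6.691×0.05234 = 0.3502 kmol/m³.

0.350 kmol/m³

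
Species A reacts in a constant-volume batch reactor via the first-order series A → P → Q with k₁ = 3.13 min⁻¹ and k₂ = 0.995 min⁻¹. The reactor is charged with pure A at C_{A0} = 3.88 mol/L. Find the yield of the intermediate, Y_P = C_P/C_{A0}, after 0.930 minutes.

0.501

The intermediate concentration in a first-order A→B→C sequence is C_P = k₁C_{A0}(e^(−k₁t) − e^(−k₂t))/(k₂−k₁).
e^(−k₁t) = e^(−3.13×0.930) = e^(−2.911) = 0.05443; e^(−k₂t) = e^(−0.9254) = 0.3964.
C_P = 3.13×3.88/(0.995−3.13) × (0.05443−0.3964) = (-5.688)×(-0.3420) = 1.945 mol/L.
Y_P = C_P/C_{A0} = 1.945/3.88 = 0.501.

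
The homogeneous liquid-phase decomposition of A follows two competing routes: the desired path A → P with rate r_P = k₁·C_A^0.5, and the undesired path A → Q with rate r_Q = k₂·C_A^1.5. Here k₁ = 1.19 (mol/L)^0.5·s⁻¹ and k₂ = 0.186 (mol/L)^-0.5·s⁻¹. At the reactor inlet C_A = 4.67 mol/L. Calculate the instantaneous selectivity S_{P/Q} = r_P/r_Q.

1.37

S_{P/Q} = r_P/r_Q = (k₁·C_A^0.5)/(k₂·C_A^1.5) = (k₁/k₂)·C_A⁻¹.
= (1.19×4.670^0.5) / (0.186×4.670^1.5) = 2.572/1.877 = 1.37.
The undesired path is higher order in A, so low C_A (CSTR or dilute feed) favours P.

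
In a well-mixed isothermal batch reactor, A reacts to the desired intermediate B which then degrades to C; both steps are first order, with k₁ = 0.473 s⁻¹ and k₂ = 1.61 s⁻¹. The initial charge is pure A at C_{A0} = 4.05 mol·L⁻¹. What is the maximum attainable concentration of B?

At the optimum, C_{B,max}/C_{A0} = (k₁/k₂)^[k₂/(k₂−k₁)].
= (0.473/1.61)^(1.61/(1.61−0.473)) = (0.2938)^(1.416) = 0.1765.
C_{B,max} = 0.1765×4.05 = 0.715 mol·L⁻¹.

0.715 mol·L⁻¹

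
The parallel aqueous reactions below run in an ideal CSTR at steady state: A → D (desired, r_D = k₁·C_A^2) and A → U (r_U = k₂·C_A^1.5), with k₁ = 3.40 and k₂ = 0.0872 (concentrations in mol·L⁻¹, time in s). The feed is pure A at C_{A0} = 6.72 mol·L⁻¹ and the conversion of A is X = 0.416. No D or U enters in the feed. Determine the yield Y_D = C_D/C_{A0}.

0.411

Exit C_A = C_{A0}(1−X) = 6.72×0.584 = 3.924 mol·L⁻¹.
A CSTR operates uniformly at the exit composition, giving r_D = 52.37 and r_U = 0.6779 (each k·C_A^n at C_A = 3.924).
Fraction of consumed A going to D: r_D/(r_D+r_U) = 0.9872.
C_D = 0.9872·C_{A0}·X = 0.9872×6.72×0.416 = 2.76 mol·L⁻¹; Y_D = C_D/C_{A0} = 0.411.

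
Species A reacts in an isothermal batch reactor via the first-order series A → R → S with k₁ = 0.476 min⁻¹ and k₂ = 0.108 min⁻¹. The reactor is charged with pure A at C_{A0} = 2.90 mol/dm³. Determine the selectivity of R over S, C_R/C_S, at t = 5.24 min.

The intermediate concentration in a first-order A→B→C sequence is C_R = k₁C_{A0}(e^(−k₁t) − e^(−k₂t))/(k₂−k₁).
e^(−k₁t) = e^(−0.476×5.24) = e^(−2.494) = 0.08256; e^(−k₂t) = e^(−0.5659) = 0.5678.
C_R = 0.476×2.90/(0.108−0.476) × (0.08256−0.5678) = (-3.751)×(-0.4853) = 1.820 mol/dm³.
C_A = C_{A0}e^(−k₁t) = 0.2394 mol/dm³, so C_S = C_{A0}−C_A−C_R = 0.8403 mol/dm³; C_R/C_S = 2.17.

2.17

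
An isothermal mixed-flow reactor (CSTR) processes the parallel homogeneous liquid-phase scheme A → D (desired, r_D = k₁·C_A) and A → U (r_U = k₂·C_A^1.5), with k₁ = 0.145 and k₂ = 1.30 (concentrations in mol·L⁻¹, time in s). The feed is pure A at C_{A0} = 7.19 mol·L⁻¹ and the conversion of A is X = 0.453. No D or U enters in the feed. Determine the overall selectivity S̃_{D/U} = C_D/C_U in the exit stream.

Exit C_A = C_{A0}(1−X) = 7.19×0.547 = 3.933 mol·L⁻¹.
A CSTR operates uniformly at the exit composition, giving r_D = 0.5703 and r_U = 10.14 (each k·C_A^n at C_A = 3.933).
Overall selectivity = C_D/C_U = r_Dτ/(r_Uτ) = r_D/r_U = 0.0562.

0.0562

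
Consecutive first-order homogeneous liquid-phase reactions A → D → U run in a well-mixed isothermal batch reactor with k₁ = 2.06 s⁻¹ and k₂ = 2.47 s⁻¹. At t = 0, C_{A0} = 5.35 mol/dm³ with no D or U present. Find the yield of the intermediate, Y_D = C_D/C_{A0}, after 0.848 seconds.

The intermediate concentration in a first-order A→B→C sequence is C_D = k₁C_{A0}(e^(−k₁t) − e^(−k₂t))/(k₂−k₁).
e^(−k₁t) = e^(−2.06×0.848) = e^(−1.747) = 0.1743; e^(−k₂t) = e^(−2.095) = 0.1231.
C_D = 2.06×5.35/(2.47−2.06) × (0.1743−0.1231) = 26.88×0.05119 = 1.376 mol/dm³.
Y_D = C_D/C_{A0} = 1.376/5.35 = 0.257.

0.257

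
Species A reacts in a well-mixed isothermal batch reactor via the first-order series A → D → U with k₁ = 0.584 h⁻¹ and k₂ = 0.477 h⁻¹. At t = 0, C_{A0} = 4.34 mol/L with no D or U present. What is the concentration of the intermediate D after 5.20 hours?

0.846 mol/L

Solving the coupled first-order balances gives C_D(t) = [k₁/(k₂−k₁)]·C_{A0}·(e^(−k₁t) − e^(−k₂t)).
e^(−k₁t) = e^(−0.584×5.20) = e^(−3.037) = 0.04799; e^(−k₂t) = e^(−2.480) = 0.08371.
C_D = 0.584×4.34/(0.477−0.584) × (0.04799−0.08371) = (-23.69)×(-0.03572) = 0.8462 mol/L.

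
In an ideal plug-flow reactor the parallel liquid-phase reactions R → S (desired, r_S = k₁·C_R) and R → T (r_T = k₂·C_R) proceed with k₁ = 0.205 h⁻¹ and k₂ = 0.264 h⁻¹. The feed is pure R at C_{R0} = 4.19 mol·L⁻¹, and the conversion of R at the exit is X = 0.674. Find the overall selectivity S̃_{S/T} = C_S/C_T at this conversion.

C_R = C_{R0}(1−X) = 1.366 mol·L⁻¹.
Both paths are first order in R, so the instantaneous fraction to S is constant: dC_S/d(−C_R) = k₁/(k₁+k₂) = 0.4371.
C_S = 0.4371·(C_{R0}−C_R) = 0.4371×2.824 = 1.23 mol·L⁻¹.
C_T = (C_{R0}−C_R)−C_S = 1.590 mol·L⁻¹; S̃_{S/T} = 1.234/1.590 = 0.777.

0.777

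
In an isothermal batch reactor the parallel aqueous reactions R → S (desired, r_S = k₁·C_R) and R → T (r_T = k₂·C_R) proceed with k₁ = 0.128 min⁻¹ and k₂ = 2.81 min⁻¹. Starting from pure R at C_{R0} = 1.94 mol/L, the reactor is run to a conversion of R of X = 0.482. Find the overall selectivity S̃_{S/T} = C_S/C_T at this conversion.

C_R = C_{R0}(1−X) = 1.005 mol/L.
Both paths are first order in R, so the instantaneous fraction to S is constant: dC_S/d(−C_R) = k₁/(k₁+k₂) = 0.04357.
C_S = 0.04357·(C_{R0}−C_R) = 0.04357×0.9351 = 0.0407 mol/L.
C_T = (C_{R0}−C_R)−C_S = 0.8943 mol/L; S̃_{S/T} = 0.04074/0.8943 = 0.0456.

0.0456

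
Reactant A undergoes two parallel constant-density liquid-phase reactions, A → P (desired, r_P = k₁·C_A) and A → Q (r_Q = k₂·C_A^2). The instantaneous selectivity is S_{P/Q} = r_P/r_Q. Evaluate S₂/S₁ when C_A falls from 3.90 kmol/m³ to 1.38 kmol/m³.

2.83

S_{P/Q} = (k₁/k₂)·C_A⁻¹, so S₂/S₁ = (C_{A,2}/C_{A,1})⁻¹.
= 3.90/1.38 = 2.83.
Selectivity toward P rises as C_A falls — low-concentration operation is favoured.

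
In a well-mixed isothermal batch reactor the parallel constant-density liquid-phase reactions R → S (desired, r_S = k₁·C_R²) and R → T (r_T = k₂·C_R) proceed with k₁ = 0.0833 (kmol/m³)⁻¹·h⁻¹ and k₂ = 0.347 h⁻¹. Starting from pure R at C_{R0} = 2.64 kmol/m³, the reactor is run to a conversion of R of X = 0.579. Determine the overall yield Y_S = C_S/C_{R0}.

C_R = C_{R0}(1−X) = 1.111 kmol/m³.
Along a PFR/batch, dC_T/dC_R = −r_T/(r_S+r_T) = −k₂/(k₂+k₁·C_R).
Integrating from C_{R0} to C_R: C_T = (0.347/0.0833)·ln[(0.347+0.0833·2.64)/(0.347+0.0833·1.11)] = 4.166·ln(0.5669/0.4396) = 1.060 kmol/m³.
Then C_S = (C_{R0}−C_R) − C_T = 1.529 − 1.060 = 0.4689 kmol/m³.
Y_S = C_S/C_{R0} = 0.4689/2.64 = 0.178.

0.178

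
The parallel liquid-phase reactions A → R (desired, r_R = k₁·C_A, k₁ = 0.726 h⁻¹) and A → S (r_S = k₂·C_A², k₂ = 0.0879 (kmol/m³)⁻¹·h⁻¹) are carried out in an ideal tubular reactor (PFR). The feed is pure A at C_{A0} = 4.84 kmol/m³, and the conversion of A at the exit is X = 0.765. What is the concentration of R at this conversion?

2.74 kmol/m³

C_A = C_{A0}(1−X) = 1.137 kmol/m³.
Along a PFR/batch, dC_R/dC_A = −r_R/(r_R+r_S) = −k₁/(k₁+k₂·C_A).
Integrating from C_{A0} to C_A: C_R = (0.726/0.0879)·ln[(0.726+0.0879·4.84)/(0.726+0.0879·1.14)] = 8.259·ln(1.151/0.8260) = 2.744 kmol/m³.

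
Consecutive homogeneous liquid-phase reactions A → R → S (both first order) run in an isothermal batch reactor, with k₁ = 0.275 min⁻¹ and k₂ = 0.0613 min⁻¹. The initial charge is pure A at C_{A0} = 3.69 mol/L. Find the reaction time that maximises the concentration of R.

7.02 min

The intermediate peaks when r₁ = r₂, i.e. k₁e^(−k₁t) = k₂e^(−k₂t), giving t_opt = ln(k₂/k₁)/(k₂−k₁).
= ln(0.0613/0.275)/(0.0613−0.275) = ln(0.2229)/-0.2137 = -1.501/-0.2137 = 7.02 min.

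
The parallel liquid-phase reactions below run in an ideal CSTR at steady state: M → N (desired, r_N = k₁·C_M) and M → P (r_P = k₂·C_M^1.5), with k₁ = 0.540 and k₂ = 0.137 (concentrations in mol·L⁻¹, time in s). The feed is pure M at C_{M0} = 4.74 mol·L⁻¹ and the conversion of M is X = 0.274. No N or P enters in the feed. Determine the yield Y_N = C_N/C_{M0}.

0.186

Exit C_M = C_{M0}(1−X) = 4.74×0.726 = 3.441 mol·L⁻¹.
A CSTR operates uniformly at the exit composition, giving r_N = 1.858 and r_P = 0.8746 (each k·C_M^n at C_M = 3.441).
Fraction of consumed M going to N: r_N/(r_N+r_P) = 0.6800.
C_N = 0.6800·C_{M0}·X = 0.6800×4.74×0.274 = 0.883 mol·L⁻¹; Y_N = C_N/C_{M0} = 0.186.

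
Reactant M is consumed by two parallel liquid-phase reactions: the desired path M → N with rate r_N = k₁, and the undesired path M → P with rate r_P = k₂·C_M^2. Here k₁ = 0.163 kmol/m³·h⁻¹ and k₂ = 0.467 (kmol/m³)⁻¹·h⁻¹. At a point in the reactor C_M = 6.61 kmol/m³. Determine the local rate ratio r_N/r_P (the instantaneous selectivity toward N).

S_{N/P} = r_N/r_P = (k₁)/(k₂·C_M^2) = (k₁/k₂)·C_M^-2.
= (0.163) / (0.467×6.610^2) = 0.1630/20.40 = 0.00799.
The undesired path is higher order in M, so low C_M (CSTR or dilute feed) favours N.

0.00799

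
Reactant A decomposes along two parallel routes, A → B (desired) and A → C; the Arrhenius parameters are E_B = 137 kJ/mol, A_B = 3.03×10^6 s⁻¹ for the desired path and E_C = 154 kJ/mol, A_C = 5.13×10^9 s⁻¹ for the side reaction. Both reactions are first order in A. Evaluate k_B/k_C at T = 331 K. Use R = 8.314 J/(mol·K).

0.285

k_B/k_C = (A_B/A_C)·exp[−(E_B−E_C)/(RT)] = (A_B/A_C)·exp[(E_C−E_B)/(RT)].
(E_C−E_B)/(RT) = (154−137)×10³/(8.314×331) = 17000/2752 = 6.177.
k_B/k_C = (3.03×10^6/5.13×10^9)·exp(6.177) = 5.906×10^-4 × 481.8 = 0.285.
Since E_B < E_C, lowering the temperature improves selectivity toward B.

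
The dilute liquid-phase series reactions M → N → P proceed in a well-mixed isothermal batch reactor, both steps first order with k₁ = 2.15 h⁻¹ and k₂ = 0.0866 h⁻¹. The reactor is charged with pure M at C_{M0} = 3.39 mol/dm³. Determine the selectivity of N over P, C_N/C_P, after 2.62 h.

For first-order series with pure M initially, C_N(t) = k₁C_{M0}/(k₂−k₁)·(e^(−k₁t) − e^(−k₂t)).
e^(−k₁t) = e^(−2.15×2.62) = e^(−5.633) = 0.003578; e^(−k₂t) = e^(−0.2269) = 0.7970.
C_N = 2.15×3.39/(0.0866−2.15) × (0.003578−0.7970) = (-3.532)×(-0.7934) = 2.803 mol/dm³.
C_M = C_{M0}e^(−k₁t) = 0.01213 mol/dm³, so C_P = C_{M0}−C_M−C_N = 0.5753 mol/dm³; C_N/C_P = 4.87.

4.87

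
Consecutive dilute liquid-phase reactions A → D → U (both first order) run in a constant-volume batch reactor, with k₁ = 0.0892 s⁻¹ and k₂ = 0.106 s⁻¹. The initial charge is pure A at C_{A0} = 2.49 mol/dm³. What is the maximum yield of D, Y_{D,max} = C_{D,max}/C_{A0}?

For a first-order series the maximum intermediate yield is C_{D,max}/C_{A0} = (k₁/k₂)^[k₂/(k₂−k₁)].
= (0.0892/0.106)^(0.106/(0.106−0.0892)) = (0.8415)^(6.310) = 0.3366.

0.337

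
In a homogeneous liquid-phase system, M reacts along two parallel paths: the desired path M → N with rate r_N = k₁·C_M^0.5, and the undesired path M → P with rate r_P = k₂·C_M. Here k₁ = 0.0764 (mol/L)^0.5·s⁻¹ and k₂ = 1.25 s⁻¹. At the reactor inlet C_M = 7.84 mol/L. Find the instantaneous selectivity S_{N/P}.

S_{N/P} = r_N/r_P = (k₁·C_M^0.5)/(k₂·C_M) = (k₁/k₂)·C_M^-0.5.
= (0.0764×7.840^0.5) / (1.25×7.840) = 0.2139/9.800 = 0.0218.

0.0218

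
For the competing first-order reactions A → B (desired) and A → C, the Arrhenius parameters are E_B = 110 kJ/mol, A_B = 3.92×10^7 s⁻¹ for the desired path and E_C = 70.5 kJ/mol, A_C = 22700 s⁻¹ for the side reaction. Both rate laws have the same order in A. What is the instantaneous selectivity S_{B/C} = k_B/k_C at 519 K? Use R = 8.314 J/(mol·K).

With equal orders, S_{B/C} = k_B/k_C = (A_B/A_C)·exp[(E_C−E_B)/(RT)].
(E_C−E_B)/(RT) = (70.5−110)×10³/(8.314×519) = -39500/4315 = -9.154.
k_B/k_C = (3.92×10^7/22700)·exp(-9.154) = 1727 × 1.058×10^-4 = 0.183.
Since E_B > E_C, raising the temperature improves selectivity toward B.

0.183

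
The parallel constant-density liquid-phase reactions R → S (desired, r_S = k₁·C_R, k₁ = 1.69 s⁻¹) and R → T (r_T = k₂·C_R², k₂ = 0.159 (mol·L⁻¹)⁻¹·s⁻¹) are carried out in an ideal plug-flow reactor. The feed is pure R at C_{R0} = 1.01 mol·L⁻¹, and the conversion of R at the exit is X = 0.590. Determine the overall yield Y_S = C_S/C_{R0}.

C_R = C_{R0}(1−X) = 0.4141 mol·L⁻¹.
Along a PFR/batch, dC_S/dC_R = −r_S/(r_S+r_T) = −k₁/(k₁+k₂·C_R).
Integrating from C_{R0} to C_R: C_S = (1.69/0.159)·ln[(1.69+0.159·1.01)/(1.69+0.159·0.414)] = 10.63·ln(1.851/1.756) = 0.5586 mol·L⁻¹.
Y_S = C_S/C_{R0} = 0.5586/1.01 = 0.553.

0.553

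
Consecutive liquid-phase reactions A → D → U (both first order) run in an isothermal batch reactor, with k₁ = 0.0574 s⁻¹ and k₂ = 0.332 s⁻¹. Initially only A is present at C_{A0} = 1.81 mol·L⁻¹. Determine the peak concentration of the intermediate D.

At the optimum, C_{D,max}/C_{A0} = (k₁/k₂)^[k₂/(k₂−k₁)].
= (0.0574/0.332)^(0.332/(0.332−0.0574)) = (0.1729)^(1.209) = 0.1198.
C_{D,max} = 0.1198×1.81 = 0.217 mol·L⁻¹.

0.217 mol·L⁻¹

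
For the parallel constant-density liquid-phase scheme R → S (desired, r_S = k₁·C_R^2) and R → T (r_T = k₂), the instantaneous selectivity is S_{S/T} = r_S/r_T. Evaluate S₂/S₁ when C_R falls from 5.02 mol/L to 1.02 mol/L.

0.0413

S_{S/T} = (k₁/k₂)·C_R^2, so S₂/S₁ = (C_{R,2}/C_{R,1})^2.
= (1.02/5.02)^2 = (0.2032)^2 = 0.0413.
Selectivity toward S falls as C_R falls — high-concentration operation is favoured.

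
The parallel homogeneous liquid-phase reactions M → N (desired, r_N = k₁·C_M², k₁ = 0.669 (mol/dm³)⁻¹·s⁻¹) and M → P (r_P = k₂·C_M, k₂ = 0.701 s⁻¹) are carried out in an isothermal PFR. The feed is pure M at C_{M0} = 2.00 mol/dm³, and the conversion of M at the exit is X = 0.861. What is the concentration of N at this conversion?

C_M = C_{M0}(1−X) = 0.2780 mol/dm³.
Along a PFR/batch, dC_P/dC_M = −r_P/(r_N+r_P) = −k₂/(k₂+k₁·C_M).
Integrating from C_{M0} to C_M: C_P = (0.701/0.669)·ln[(0.701+0.669·2.00)/(0.701+0.669·0.278)] = 1.048·ln(2.039/0.8870) = 0.8722 mol/dm³.
Then C_N = (C_{M0}−C_M) − C_P = 1.722 − 0.8722 = 0.8498 mol/dm³.

0.850 mol/dm³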